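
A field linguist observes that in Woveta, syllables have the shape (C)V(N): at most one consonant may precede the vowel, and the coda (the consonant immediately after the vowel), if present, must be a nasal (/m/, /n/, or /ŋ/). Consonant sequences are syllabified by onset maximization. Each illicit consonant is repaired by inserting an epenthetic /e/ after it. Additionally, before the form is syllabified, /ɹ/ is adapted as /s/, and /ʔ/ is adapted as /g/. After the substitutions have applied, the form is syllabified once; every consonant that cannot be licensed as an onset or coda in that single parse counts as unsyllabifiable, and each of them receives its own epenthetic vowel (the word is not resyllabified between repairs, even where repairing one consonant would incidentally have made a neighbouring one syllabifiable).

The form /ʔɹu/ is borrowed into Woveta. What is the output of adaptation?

gesu

Substitution: /ʔ/ → /g/, /ɹ/ → /s/, giving /gsu/.
Syllabifying with onset maximization leaves /g/ stranded (only a nasal (/m/, /n/, or /ŋ/) is licensed in coda position; onsets are limited to one consonant).
Epenthesis after each stranded consonant: /g/ → /ge/.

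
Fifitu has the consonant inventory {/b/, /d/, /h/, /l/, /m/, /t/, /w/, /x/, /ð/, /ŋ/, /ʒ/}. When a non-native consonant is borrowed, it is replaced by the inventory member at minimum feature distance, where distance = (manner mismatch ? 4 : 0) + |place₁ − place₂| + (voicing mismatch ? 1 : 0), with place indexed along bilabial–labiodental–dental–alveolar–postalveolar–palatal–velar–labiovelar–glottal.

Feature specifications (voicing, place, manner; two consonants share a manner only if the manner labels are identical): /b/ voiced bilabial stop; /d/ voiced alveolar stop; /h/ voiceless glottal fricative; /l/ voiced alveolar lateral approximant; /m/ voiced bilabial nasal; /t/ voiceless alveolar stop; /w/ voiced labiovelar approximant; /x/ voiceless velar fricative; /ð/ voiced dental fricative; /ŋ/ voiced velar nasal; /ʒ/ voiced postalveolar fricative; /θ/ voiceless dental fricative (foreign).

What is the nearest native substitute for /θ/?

ð

/ð/ is closest: same manner (fricative), place distance 0 (dental→dental), voicing differs (+1); total 1. Next closest is /ʒ/ at distance 3.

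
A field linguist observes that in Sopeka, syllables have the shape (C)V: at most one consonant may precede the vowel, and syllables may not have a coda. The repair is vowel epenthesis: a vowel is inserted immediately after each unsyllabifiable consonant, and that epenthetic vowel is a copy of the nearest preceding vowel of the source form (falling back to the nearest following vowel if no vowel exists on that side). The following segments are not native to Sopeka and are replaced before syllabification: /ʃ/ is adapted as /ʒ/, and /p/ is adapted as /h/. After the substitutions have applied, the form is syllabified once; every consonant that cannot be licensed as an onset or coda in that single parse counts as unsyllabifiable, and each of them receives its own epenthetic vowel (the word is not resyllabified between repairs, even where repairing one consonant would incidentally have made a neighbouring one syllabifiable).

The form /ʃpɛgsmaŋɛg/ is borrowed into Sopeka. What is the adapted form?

Substitution: /ʃ/ → /ʒ/, /p/ → /h/, giving /ʒhɛgsmaŋɛg/.
Under (C)V, the unsyllabifiable consonants are /ʒ/, /g/, /s/, /g/ (no codas are permitted; onsets are limited to one consonant).
Inserting the epenthetic vowel yields /ʒ/ → /ʒɛ/, /g/ → /gɛ/, /s/ → /sɛ/, /g/ → /gɛ/.

ʒɛhɛgɛsɛmaŋɛgɛ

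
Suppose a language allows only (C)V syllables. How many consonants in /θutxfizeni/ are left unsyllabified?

2

The consonants /t/, /x/ cannot be parsed into a legal (C)V syllable (no codas are permitted; onsets are limited to one consonant).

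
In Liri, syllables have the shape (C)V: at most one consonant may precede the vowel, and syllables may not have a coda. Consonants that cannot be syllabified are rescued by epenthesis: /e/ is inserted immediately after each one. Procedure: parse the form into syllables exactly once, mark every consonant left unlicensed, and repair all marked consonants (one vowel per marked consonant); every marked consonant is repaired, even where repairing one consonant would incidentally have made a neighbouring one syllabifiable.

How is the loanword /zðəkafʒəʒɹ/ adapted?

Syllabifying with onset maximization leaves /z/, /f/, /ʒ/, /ɹ/ stranded (no codas are permitted; onsets are limited to one consonant).
Each unlicensed consonant becomes the onset of a new syllable: /z/ → /ze/, /f/ → /fe/, /ʒ/ → /ʒe/, /ɹ/ → /ɹe/.

zeðəkafeʒəʒeɹe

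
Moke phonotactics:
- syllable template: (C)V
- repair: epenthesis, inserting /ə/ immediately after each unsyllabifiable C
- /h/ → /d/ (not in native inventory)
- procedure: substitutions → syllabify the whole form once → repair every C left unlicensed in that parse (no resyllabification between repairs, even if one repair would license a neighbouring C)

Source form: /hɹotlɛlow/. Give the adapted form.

dəɹotəlɛlowə

Substitution: /h/ → /d/, giving /dɹotlɛlow/.
Syllabifying with onset maximization leaves /d/, /t/, /w/ stranded (no codas are permitted; onsets are limited to one consonant).
Each unlicensed consonant becomes the onset of a new syllable: /d/ → /də/, /t/ → /tə/, /w/ → /wə/.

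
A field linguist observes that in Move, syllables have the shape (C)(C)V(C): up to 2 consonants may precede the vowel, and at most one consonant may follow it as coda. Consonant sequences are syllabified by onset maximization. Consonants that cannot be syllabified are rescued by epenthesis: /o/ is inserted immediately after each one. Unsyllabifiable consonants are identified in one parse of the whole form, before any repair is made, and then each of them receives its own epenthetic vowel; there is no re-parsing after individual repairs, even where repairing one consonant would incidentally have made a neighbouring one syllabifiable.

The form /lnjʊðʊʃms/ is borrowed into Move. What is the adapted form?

lonjʊðʊʃmoso

The consonants /l/, /m/, /s/ cannot be parsed into a legal (C)(C)V(C) syllable (at most one coda consonant is licensed; onsets may contain at most 2 consonants).
Each unlicensed consonant becomes the onset of a new syllable: /l/ → /lo/, /m/ → /mo/, /s/ → /so/.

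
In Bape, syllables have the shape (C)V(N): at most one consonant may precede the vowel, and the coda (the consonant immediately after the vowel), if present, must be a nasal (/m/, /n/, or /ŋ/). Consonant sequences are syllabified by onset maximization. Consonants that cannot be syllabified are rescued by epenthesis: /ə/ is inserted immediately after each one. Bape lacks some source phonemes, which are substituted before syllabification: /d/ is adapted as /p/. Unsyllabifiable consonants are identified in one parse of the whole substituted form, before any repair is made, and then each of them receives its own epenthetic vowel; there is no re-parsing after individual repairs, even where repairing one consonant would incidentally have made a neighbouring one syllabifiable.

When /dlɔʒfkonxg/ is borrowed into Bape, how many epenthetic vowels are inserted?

5

After substitution the input is /plɔʒfkonxg/.
The unsyllabifiable consonants are /p/, /ʒ/, /f/, /x/, /g/; each receives one epenthetic vowel.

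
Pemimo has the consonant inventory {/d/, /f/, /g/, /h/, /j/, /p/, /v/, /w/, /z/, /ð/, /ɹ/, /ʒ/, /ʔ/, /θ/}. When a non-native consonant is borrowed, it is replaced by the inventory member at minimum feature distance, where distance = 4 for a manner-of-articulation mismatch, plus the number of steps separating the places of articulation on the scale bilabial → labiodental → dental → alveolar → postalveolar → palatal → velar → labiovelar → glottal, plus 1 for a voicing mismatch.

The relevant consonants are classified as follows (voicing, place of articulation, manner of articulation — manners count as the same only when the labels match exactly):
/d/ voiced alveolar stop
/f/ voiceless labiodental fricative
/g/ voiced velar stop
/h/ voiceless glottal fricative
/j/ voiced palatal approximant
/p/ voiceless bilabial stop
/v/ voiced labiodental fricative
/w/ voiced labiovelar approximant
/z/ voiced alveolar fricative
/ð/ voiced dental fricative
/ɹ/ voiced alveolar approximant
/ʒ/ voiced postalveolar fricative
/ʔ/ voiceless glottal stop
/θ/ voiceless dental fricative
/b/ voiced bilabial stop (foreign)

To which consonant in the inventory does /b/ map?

p

/p/ is closest: same manner (stop), place distance 0 (bilabial→bilabial), voicing differs (+1); total 1. Next closest is /d/ at distance 3.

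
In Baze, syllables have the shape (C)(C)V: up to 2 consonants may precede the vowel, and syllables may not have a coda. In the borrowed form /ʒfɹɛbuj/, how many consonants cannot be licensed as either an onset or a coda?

The consonants /ʒ/, /j/ cannot be parsed into a legal (C)(C)V syllable (no codas are permitted; onsets may contain at most 2 consonants).

2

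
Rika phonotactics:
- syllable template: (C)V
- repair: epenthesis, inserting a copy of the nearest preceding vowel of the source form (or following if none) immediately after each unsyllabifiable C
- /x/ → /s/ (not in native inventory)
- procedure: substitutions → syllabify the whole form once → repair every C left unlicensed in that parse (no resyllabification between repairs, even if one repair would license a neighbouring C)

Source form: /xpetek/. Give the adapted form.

sepeteke

Substitution: /x/ → /s/, giving /spetek/.
Under (C)V, the unsyllabifiable consonants are /s/, /k/ (no codas are permitted; onsets are limited to one consonant).
Each unlicensed consonant becomes the onset of a new syllable: /s/ → /se/, /k/ → /ke/.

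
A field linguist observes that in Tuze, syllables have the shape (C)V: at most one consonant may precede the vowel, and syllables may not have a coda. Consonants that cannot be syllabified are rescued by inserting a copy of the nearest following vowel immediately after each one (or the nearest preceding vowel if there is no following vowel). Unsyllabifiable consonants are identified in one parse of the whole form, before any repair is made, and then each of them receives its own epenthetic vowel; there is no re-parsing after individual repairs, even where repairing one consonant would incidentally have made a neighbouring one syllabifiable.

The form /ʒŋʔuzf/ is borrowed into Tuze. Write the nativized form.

The consonants /ʒ/, /ŋ/, /z/, /f/ cannot be parsed into a legal (C)V syllable (no codas are permitted; onsets are limited to one consonant).
Epenthesis after each stranded consonant: /ʒ/ → /ʒu/, /ŋ/ → /ŋu/, /z/ → /zu/, /f/ → /fu/.

ʒuŋuʔuzufu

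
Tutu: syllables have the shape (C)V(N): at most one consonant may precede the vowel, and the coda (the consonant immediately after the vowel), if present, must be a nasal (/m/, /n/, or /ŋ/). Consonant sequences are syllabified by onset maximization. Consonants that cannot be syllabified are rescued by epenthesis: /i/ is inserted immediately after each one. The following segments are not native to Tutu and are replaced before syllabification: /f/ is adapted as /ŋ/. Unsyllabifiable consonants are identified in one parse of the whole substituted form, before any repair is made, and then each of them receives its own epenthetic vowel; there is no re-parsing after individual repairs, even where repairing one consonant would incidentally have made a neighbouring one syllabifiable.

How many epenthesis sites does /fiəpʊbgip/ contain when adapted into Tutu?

After substitution the input is /ŋiəpʊbgip/.
The unsyllabifiable consonants are /b/, /p/; each receives one epenthetic vowel.

2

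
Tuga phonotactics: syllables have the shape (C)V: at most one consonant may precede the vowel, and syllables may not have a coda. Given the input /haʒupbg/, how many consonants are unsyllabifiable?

Syllabifying with onset maximization leaves /p/, /b/, /g/ stranded (no codas are permitted; onsets are limited to one consonant).

3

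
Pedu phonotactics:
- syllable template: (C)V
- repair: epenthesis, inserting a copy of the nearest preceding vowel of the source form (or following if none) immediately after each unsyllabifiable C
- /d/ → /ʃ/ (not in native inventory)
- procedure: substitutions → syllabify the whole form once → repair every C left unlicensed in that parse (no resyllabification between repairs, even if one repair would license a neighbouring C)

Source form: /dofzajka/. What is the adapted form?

ʃofozajaka

Substitution: /d/ → /ʃ/, giving /ʃofzajka/.
The consonants /f/, /j/ cannot be parsed into a legal (C)V syllable (no codas are permitted; onsets are limited to one consonant).
Epenthesis after each stranded consonant: /f/ → /fo/, /j/ → /ja/.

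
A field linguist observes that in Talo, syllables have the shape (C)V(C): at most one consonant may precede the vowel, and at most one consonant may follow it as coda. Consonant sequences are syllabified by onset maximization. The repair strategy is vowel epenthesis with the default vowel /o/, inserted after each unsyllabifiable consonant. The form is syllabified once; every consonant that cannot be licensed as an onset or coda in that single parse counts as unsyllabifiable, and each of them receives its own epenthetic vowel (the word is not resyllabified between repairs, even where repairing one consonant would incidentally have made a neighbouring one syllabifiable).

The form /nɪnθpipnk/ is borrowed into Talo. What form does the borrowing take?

nɪnθopipnoko

Syllabifying with onset maximization leaves /θ/, /n/, /k/ stranded (at most one coda consonant is licensed; onsets are limited to one consonant).
Inserting the epenthetic vowel yields /θ/ → /θo/, /n/ → /no/, /k/ → /ko/.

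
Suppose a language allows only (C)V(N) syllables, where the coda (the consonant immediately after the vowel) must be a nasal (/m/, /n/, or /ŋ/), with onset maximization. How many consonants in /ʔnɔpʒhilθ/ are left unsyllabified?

Under (C)V(N), the unsyllabifiable consonants are /ʔ/, /p/, /ʒ/, /l/, /θ/ (only a nasal (/m/, /n/, or /ŋ/) is licensed in coda position; onsets are limited to one consonant).

5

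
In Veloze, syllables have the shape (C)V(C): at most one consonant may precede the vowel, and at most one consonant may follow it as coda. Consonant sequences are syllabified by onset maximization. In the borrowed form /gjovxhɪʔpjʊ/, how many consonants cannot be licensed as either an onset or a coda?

The consonants /g/, /x/, /p/ cannot be parsed into a legal (C)V(C) syllable (at most one coda consonant is licensed; onsets are limited to one consonant).

3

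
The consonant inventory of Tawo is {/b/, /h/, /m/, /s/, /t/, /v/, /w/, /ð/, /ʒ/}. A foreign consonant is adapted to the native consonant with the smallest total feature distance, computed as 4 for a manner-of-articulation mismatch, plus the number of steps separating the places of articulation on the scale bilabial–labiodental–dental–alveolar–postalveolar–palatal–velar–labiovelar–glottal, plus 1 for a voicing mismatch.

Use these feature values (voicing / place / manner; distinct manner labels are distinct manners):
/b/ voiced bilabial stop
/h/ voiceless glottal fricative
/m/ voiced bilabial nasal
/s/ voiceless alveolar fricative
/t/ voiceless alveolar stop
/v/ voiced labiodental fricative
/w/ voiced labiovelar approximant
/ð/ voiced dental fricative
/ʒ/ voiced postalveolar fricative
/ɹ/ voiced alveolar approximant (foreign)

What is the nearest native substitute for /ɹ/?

/w/ is closest: same manner (approximant), place distance 4 (alveolar→labiovelar), same voicing; total 4. Next closest is /s/ at distance 5.

w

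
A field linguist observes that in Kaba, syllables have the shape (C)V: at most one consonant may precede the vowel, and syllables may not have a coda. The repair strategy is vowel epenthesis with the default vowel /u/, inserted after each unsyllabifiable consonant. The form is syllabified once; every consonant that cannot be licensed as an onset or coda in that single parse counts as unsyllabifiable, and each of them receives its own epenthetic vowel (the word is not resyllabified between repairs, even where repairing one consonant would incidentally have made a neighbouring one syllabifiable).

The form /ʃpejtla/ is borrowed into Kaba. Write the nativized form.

ʃupejutula

Under (C)V, the unsyllabifiable consonants are /ʃ/, /j/, /t/ (no codas are permitted; onsets are limited to one consonant).
Each unlicensed consonant becomes the onset of a new syllable: /ʃ/ → /ʃu/, /j/ → /ju/, /t/ → /tu/.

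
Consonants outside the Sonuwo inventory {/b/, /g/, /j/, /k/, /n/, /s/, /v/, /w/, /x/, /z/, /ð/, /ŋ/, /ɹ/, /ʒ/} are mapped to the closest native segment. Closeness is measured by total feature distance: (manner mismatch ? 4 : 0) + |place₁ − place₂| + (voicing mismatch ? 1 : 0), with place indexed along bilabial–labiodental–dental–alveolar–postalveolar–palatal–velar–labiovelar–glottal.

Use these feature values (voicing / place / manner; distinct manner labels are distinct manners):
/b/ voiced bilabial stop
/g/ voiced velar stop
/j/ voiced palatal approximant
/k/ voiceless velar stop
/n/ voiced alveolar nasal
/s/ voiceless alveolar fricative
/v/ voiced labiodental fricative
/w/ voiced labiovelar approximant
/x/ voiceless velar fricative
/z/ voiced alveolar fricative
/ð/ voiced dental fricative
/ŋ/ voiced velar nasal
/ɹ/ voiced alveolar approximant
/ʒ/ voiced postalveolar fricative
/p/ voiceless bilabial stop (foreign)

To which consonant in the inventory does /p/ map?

/b/ is closest: same manner (stop), place distance 0 (bilabial→bilabial), voicing differs (+1); total 1. Next closest is /k/ at distance 6.

b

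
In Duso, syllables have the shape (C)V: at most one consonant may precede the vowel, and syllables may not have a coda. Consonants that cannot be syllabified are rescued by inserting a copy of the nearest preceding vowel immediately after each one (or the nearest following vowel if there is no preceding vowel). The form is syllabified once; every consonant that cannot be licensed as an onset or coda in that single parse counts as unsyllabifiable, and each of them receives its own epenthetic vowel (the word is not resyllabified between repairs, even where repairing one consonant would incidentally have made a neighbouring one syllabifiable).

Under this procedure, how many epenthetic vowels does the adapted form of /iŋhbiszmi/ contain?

The unsyllabifiable consonants are /ŋ/, /h/, /s/, /z/; each receives one epenthetic vowel.

4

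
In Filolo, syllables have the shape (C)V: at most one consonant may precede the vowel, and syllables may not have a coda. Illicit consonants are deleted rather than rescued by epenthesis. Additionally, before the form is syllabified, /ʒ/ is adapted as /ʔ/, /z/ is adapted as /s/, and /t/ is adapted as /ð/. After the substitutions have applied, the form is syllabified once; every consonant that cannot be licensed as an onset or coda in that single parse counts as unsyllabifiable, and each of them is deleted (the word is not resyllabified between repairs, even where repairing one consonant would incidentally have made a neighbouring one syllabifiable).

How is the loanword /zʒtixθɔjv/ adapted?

ðiθɔ

Substitution: /z/ → /s/, /ʒ/ → /ʔ/, /t/ → /ð/, giving /sʔðixθɔjv/.
Syllabifying with onset maximization leaves /s/, /ʔ/, /x/, /j/, /v/ stranded (no codas are permitted; onsets are limited to one consonant).
Each unlicensed consonant is deleted: /s/, /ʔ/, /x/, /j/, /v/.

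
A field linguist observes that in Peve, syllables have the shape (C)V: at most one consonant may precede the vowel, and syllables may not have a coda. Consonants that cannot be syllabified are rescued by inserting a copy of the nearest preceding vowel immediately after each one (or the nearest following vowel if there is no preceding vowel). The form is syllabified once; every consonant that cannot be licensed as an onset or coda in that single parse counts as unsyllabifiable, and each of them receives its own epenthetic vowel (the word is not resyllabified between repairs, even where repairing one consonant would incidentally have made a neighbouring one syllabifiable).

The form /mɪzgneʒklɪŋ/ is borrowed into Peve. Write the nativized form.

mɪzɪgɪneʒekelɪŋɪ

Under (C)V, the unsyllabifiable consonants are /z/, /g/, /ʒ/, /k/, /ŋ/ (no codas are permitted; onsets are limited to one consonant).
Inserting the epenthetic vowel yields /z/ → /zɪ/, /g/ → /gɪ/, /ʒ/ → /ʒe/, /k/ → /ke/, /ŋ/ → /ŋɪ/.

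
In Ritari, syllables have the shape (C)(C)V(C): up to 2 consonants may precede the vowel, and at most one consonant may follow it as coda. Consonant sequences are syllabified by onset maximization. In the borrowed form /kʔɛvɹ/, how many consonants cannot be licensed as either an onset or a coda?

1

The consonants /ɹ/ cannot be parsed into a legal (C)(C)V(C) syllable (at most one coda consonant is licensed; onsets may contain at most 2 consonants).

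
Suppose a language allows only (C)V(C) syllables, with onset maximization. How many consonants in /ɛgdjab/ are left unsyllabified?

1

The consonants /d/ cannot be parsed into a legal (C)V(C) syllable (at most one coda consonant is licensed; onsets are limited to one consonant).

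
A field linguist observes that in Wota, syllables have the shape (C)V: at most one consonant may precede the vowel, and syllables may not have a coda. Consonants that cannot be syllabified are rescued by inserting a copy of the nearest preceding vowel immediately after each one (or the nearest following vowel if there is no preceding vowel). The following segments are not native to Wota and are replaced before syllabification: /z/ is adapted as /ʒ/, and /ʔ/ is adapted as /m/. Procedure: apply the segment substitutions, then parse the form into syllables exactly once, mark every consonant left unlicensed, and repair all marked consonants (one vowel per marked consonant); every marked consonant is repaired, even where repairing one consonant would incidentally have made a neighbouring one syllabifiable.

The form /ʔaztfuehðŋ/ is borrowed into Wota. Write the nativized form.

Substitution: /ʔ/ → /m/, /z/ → /ʒ/, giving /maʒtfuehðŋ/.
Under (C)V, the unsyllabifiable consonants are /ʒ/, /t/, /h/, /ð/, /ŋ/ (no codas are permitted; onsets are limited to one consonant).
Epenthesis after each stranded consonant: /ʒ/ → /ʒa/, /t/ → /ta/, /h/ → /he/, /ð/ → /ðe/, /ŋ/ → /ŋe/.

maʒatafueheðeŋe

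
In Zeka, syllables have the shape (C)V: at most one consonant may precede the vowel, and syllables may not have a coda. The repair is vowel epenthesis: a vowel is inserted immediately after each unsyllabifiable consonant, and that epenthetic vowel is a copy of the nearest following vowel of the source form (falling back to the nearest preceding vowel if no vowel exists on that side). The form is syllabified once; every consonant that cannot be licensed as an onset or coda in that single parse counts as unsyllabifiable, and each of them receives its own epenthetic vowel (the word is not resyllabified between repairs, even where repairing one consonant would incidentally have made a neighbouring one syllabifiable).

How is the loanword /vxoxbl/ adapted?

voxoxobolo

Under (C)V, the unsyllabifiable consonants are /v/, /x/, /b/, /l/ (no codas are permitted; onsets are limited to one consonant).
Inserting the epenthetic vowel yields /v/ → /vo/, /x/ → /xo/, /b/ → /bo/, /l/ → /lo/.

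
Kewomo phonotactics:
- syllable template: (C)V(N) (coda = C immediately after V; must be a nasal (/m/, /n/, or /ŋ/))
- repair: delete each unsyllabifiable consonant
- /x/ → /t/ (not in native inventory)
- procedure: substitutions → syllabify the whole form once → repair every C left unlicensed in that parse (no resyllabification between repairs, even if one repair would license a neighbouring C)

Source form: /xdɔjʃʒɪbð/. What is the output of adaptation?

dɔʒɪ

Substitution: /x/ → /t/, giving /tdɔjʃʒɪbð/.
Under (C)V(N), the unsyllabifiable consonants are /t/, /j/, /ʃ/, /b/, /ð/ (only a nasal (/m/, /n/, or /ŋ/) is licensed in coda position; onsets are limited to one consonant).
Deletion applies to /t/, /j/, /ʃ/, /b/, /ð/.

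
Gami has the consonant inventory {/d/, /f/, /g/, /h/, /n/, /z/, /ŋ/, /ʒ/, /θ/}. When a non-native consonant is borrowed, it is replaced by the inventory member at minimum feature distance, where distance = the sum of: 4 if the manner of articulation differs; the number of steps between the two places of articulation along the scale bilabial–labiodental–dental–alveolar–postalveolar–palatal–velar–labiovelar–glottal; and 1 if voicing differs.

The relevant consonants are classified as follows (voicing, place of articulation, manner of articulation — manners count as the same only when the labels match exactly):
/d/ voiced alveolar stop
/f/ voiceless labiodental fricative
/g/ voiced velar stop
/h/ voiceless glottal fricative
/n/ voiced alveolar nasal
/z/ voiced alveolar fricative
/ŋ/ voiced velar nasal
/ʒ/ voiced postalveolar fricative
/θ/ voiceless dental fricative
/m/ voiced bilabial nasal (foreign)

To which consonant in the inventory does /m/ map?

/n/ is closest: same manner (nasal), place distance 3 (bilabial→alveolar), same voicing; total 3. Next closest is /f/ at distance 6.

n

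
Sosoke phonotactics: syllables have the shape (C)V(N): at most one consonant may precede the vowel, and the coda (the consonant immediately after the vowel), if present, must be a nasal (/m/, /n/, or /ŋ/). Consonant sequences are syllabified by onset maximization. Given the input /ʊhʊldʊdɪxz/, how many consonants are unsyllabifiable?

3

Under (C)V(N), the unsyllabifiable consonants are /l/, /x/, /z/ (only a nasal (/m/, /n/, or /ŋ/) is licensed in coda position; onsets are limited to one consonant).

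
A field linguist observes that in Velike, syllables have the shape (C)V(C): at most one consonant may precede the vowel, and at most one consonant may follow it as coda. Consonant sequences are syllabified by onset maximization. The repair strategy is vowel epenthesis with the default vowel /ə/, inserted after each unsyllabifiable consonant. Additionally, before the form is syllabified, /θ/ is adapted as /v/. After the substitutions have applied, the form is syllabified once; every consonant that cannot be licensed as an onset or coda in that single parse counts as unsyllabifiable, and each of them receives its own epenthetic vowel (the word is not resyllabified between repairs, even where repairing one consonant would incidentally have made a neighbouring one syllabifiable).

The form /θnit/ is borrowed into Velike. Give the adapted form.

vənit

Substitution: /θ/ → /v/, giving /vnit/.
Syllabifying with onset maximization leaves /v/ stranded (at most one coda consonant is licensed; onsets are limited to one consonant).
Inserting the epenthetic vowel yields /v/ → /və/.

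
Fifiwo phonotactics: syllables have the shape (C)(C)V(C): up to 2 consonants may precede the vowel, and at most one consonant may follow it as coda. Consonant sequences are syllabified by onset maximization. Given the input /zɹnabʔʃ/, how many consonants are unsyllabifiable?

3

Under (C)(C)V(C), the unsyllabifiable consonants are /z/, /ʔ/, /ʃ/ (at most one coda consonant is licensed; onsets may contain at most 2 consonants).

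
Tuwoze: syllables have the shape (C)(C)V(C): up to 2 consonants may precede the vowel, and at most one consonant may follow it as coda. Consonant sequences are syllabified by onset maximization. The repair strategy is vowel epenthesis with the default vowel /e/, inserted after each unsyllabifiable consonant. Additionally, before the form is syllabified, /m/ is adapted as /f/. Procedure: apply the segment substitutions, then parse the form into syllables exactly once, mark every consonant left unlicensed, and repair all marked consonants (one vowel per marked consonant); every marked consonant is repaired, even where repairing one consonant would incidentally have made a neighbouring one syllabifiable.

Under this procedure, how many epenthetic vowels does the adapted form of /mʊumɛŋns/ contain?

After substitution the input is /fʊufɛŋns/.
The unsyllabifiable consonants are /n/, /s/; each receives one epenthetic vowel.

2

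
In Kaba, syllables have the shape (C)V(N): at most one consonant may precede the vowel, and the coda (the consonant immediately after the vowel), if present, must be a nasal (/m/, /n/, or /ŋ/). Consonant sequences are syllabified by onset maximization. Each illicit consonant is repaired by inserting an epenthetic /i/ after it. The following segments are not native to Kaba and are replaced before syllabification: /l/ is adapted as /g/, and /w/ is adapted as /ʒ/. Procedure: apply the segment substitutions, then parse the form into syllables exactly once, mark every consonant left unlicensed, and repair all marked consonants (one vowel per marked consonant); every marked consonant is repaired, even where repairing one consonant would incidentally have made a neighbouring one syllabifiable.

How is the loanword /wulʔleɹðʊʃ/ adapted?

ʒugiʔigeɹiðʊʃi

Substitution: /w/ → /ʒ/, /l/ → /g/, giving /ʒugʔgeɹðʊʃ/.
Under (C)V(N), the unsyllabifiable consonants are /g/, /ʔ/, /ɹ/, /ʃ/ (only a nasal (/m/, /n/, or /ŋ/) is licensed in coda position; onsets are limited to one consonant).
Inserting the epenthetic vowel yields /g/ → /gi/, /ʔ/ → /ʔi/, /ɹ/ → /ɹi/, /ʃ/ → /ʃi/.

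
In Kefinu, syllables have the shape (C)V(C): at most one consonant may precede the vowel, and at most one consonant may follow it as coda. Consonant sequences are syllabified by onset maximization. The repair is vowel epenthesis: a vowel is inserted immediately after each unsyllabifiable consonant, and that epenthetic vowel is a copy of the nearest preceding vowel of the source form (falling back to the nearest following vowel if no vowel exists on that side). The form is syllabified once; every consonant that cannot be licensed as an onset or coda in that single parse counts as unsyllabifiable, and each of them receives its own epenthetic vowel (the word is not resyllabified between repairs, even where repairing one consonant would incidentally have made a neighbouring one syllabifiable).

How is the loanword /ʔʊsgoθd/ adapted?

Syllabifying with onset maximization leaves /d/ stranded (at most one coda consonant is licensed; onsets are limited to one consonant).
Each unlicensed consonant becomes the onset of a new syllable: /d/ → /do/.

ʔʊsgoθdo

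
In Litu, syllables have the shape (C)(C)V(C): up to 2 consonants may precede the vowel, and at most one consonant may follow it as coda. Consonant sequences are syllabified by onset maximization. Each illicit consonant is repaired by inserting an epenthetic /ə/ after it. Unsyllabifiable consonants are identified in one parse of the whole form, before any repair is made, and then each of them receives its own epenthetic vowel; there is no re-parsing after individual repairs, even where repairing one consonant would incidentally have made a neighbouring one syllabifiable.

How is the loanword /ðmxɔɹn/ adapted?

The consonants /ð/, /n/ cannot be parsed into a legal (C)(C)V(C) syllable (at most one coda consonant is licensed; onsets may contain at most 2 consonants).
Epenthesis after each stranded consonant: /ð/ → /ðə/, /n/ → /nə/.

ðəmxɔɹnə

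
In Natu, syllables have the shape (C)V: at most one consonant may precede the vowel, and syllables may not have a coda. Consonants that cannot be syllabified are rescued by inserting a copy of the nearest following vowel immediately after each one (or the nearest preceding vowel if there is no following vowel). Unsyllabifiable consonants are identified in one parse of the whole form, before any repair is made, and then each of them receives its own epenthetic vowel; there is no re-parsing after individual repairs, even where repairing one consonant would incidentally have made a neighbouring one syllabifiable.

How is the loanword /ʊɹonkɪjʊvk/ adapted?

ʊɹonɪkɪjʊvʊkʊ

Syllabifying with onset maximization leaves /n/, /v/, /k/ stranded (no codas are permitted; onsets are limited to one consonant).
Inserting the epenthetic vowel yields /n/ → /nɪ/, /v/ → /vʊ/, /k/ → /kʊ/.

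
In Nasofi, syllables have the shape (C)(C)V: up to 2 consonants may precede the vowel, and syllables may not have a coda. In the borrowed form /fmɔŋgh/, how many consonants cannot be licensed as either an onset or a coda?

Under (C)(C)V, the unsyllabifiable consonants are /ŋ/, /g/, /h/ (no codas are permitted; onsets may contain at most 2 consonants).

3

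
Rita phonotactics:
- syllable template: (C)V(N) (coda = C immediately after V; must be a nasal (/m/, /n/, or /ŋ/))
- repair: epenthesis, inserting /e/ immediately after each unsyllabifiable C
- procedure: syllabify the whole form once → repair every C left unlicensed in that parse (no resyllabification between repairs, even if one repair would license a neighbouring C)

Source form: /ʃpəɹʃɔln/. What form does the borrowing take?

Under (C)V(N), the unsyllabifiable consonants are /ʃ/, /ɹ/, /l/, /n/ (only a nasal (/m/, /n/, or /ŋ/) is licensed in coda position; onsets are limited to one consonant).
Inserting the epenthetic vowel yields /ʃ/ → /ʃe/, /ɹ/ → /ɹe/, /l/ → /le/, /n/ → /ne/.

ʃepəɹeʃɔlene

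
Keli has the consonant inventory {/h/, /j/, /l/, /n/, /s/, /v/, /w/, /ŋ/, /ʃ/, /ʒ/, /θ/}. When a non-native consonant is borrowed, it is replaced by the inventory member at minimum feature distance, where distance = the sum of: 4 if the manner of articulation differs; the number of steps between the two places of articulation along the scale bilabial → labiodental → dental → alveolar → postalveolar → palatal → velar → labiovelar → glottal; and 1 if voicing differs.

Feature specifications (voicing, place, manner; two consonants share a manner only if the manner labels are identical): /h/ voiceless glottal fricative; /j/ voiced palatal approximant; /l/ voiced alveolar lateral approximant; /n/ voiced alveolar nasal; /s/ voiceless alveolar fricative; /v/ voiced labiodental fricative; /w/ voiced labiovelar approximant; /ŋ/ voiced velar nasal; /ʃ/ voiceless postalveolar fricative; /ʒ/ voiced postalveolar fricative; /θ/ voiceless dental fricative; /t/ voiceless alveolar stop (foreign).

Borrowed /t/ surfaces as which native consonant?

s

/s/ is closest: manner differs (stop→fricative, +4), place distance 0 (alveolar→alveolar), same voicing; total 4. Next closest is /l/ at distance 5.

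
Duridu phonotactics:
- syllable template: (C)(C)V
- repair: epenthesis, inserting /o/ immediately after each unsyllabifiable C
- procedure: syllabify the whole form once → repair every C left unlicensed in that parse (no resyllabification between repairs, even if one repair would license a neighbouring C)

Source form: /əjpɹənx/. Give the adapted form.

əjopɹənoxo

The consonants /j/, /n/, /x/ cannot be parsed into a legal (C)(C)V syllable (no codas are permitted; onsets may contain at most 2 consonants).
Epenthesis after each stranded consonant: /j/ → /jo/, /n/ → /no/, /x/ → /xo/.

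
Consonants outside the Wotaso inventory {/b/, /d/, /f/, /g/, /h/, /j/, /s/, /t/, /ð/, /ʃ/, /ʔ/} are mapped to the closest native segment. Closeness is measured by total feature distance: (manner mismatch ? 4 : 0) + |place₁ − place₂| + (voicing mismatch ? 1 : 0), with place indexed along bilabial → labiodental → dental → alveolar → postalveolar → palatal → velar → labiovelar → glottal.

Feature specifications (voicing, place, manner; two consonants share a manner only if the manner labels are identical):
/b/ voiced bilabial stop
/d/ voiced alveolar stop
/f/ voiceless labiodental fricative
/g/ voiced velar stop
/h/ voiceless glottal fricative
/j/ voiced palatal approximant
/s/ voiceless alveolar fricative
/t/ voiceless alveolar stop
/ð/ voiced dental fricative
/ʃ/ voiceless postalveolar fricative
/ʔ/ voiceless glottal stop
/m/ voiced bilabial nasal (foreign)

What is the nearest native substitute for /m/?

/b/ is closest: manner differs (nasal→stop, +4), place distance 0 (bilabial→bilabial), same voicing; total 4. Next closest is /f/ at distance 6.

b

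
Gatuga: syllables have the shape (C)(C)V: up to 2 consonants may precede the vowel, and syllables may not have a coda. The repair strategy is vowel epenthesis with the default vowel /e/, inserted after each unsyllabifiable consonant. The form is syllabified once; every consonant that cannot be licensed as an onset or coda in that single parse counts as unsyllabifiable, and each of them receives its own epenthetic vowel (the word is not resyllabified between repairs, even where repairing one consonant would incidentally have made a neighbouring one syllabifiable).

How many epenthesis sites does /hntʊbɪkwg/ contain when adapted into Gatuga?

4

The unsyllabifiable consonants are /h/, /k/, /w/, /g/; each receives one epenthetic vowel.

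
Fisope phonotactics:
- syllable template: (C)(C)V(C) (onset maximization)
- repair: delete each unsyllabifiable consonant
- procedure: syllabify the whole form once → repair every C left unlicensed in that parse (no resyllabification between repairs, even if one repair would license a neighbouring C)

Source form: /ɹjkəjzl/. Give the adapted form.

jkəj

The consonants /ɹ/, /z/, /l/ cannot be parsed into a legal (C)(C)V(C) syllable (at most one coda consonant is licensed; onsets may contain at most 2 consonants).
Deletion applies to /ɹ/, /z/, /l/.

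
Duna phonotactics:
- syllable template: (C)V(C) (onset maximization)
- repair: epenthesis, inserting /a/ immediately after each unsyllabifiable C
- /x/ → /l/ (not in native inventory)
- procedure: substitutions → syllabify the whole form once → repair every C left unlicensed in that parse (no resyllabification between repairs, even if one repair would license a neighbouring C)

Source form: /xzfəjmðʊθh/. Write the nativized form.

Substitution: /x/ → /l/, giving /lzfəjmðʊθh/.
Under (C)V(C), the unsyllabifiable consonants are /l/, /z/, /m/, /h/ (at most one coda consonant is licensed; onsets are limited to one consonant).
Each unlicensed consonant becomes the onset of a new syllable: /l/ → /la/, /z/ → /za/, /m/ → /ma/, /h/ → /ha/.

lazafəjmaðʊθha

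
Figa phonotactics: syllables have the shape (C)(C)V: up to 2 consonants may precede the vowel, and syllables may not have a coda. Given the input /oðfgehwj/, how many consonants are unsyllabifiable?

Under (C)(C)V, the unsyllabifiable consonants are /ð/, /h/, /w/, /j/ (no codas are permitted; onsets may contain at most 2 consonants).

4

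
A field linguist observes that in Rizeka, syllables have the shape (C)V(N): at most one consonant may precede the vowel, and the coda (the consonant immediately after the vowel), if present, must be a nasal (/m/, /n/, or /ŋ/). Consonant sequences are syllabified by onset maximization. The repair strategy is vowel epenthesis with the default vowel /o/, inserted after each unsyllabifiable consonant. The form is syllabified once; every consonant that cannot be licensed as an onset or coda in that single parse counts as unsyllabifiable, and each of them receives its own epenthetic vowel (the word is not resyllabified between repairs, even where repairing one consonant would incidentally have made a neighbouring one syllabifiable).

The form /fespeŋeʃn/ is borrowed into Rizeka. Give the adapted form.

fesopeŋeʃono

Under (C)V(N), the unsyllabifiable consonants are /s/, /ʃ/, /n/ (only a nasal (/m/, /n/, or /ŋ/) is licensed in coda position; onsets are limited to one consonant).
Epenthesis after each stranded consonant: /s/ → /so/, /ʃ/ → /ʃo/, /n/ → /no/.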